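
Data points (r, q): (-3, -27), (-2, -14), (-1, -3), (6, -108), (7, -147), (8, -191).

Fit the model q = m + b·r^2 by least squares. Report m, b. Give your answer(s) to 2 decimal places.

From the data, Σ1 = 6, Σr^2 = 163, Σr^2·r^2 = 7891.
And Σq = -490, Σr^2·q = -23617.
Normal equations: [[6, 163]; [163, 7891]]·[m, b]ᵀ = [-490, -23617]ᵀ.
Determinant 6·7891 − 163² = 20777.
m = ((-490)·7891 − 163·(-23617))/20777 = -17019/20777; b = (6·(-23617) − 163·(-490))/20777 = -61832/20777.

m = -0.82, b = -2.98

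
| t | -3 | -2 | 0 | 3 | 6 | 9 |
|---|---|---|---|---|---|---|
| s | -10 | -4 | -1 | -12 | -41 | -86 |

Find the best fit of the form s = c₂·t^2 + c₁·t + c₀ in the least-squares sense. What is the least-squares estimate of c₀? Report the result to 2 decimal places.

c₀ = -1.60

The normal system XᵀX·[c₂, c₁, c₀]ᵀ = Xᵀs is [[8035, 937, 139]; [937, 139, 13]; [139, 13, 6]]·[c₂, c₁, c₀]ᵀ = [-8656, -1018, -154]ᵀ.
Row-reducing yields c₂ = -1227/1232, c₁ = -2839/6160, c₀ = -351/220.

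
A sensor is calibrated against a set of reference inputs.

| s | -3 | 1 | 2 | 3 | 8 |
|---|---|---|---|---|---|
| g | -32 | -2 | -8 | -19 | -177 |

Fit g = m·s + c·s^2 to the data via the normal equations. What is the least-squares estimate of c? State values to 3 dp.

Setting ∂/∂m … = 0 gives: 87·m + 521·c = -1395;  521·m + 4275·c = -11821.
det = 87·4275 − 521² = 100484.
m = ((-1395)·4275 − 521·(-11821))/100484 = 48779/25121; c = (87·(-11821) − 521·(-1395))/100484 = -75408/25121.

c = -3.002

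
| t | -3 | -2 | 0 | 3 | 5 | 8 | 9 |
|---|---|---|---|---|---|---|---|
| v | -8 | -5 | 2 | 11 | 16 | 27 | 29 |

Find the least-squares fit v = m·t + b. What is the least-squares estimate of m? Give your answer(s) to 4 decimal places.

m = 3.1017

Entries of MᵀM: Σt·t = 192, Σt = 20, Σ1 = 7.
For Mᵀv: Σt·v = 624, Σv = 72.
So MᵀM·[m, b]ᵀ = Mᵀv: [[192, 20]; [20, 7]]·[m, b]ᵀ = [624, 72]ᵀ.
det = 192·7 − 20² = 944.
m = (624·7 − 20·72)/944 = 183/59; b = (192·72 − 20·624)/944 = 84/59.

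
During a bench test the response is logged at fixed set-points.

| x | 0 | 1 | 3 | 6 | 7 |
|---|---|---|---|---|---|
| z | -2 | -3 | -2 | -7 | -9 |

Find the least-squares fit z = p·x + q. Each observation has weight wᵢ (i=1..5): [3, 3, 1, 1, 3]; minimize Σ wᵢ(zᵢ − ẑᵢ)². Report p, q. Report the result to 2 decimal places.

p = -0.97, q = -1.73

The normal system MᵀWM·[p, q]ᵀ = MᵀWz is [[195, 33]; [33, 11]]·[p, q]ᵀ = [-246, -51]ᵀ.
Δ = 195·11 − 33² = 1056.
p = ((-246)·11 − 33·(-51))/1056 = -31/32; q = (195·(-51) − 33·(-246))/1056 = -609/352.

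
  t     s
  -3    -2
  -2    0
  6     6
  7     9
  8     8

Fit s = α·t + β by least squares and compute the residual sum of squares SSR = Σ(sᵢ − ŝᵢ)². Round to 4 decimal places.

Setting ∂/∂α … = 0 gives: 162·α + 16·β = 169;  16·α + 5·β = 21.
Eliminating β: 5·(row 1) − 16·(row 2) gives 554·α = 5·169 − 16·21 = 509, so α = 509/554.
Then β = (21 − 16·(509/554))/5 = 349/277.
Residuals: -279/554, 160/277, -214/277, 725/554, -169/277; SSR = 1811/554.

SSR = 3.2690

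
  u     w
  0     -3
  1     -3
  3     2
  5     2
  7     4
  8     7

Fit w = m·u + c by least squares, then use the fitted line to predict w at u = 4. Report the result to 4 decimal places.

From the data, Σu·u = 148, Σu = 24, Σ1 = 6.
For Aᵀw: Σu·w = 97, Σw = 9.
Determinant 148·6 − 24² = 312.
m = (97·6 − 24·9)/312 = 61/52; c = (148·9 − 24·97)/312 = -83/26.
At u = 4: ŵ = (61/52)·(4) + (-83/26)·(1) = 3/2.

ŵ = 1.5000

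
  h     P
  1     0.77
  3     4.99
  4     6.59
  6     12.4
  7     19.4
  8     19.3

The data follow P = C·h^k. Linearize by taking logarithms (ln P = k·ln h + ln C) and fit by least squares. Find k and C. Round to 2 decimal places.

Linearized form: ln P = k·ln h + ln C. From the 6 transformed points,
Sums: Σln h = 8.3020, Σ(ln h)² = 14.4498, Σln P = 11.6747, Σln h·ln P = 20.8165.
Normal system: [[14.4498, 8.3020]; [8.3020, 6]]·[k, ln C]ᵀ = [20.8165, 11.6747]ᵀ.
Δ = 14.4498·6 − (8.3020)² = 17.7753; k = (20.8165·6 − 8.3020·11.6747)/17.7753 = 1.57384, ln C = (14.4498·11.6747 − 8.3020·20.8165)/17.7753 = -0.23189, so C = exp(-0.23189) = 0.79304.

k = 1.57, C = 0.79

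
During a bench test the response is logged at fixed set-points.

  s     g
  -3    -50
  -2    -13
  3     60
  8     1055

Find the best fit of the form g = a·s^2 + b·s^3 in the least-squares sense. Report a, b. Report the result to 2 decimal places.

a = 0.53, b = 1.99

Entries of XᵀX: Σs^2·s^2 = 4274, Σs^2·s^3 = 32736, Σs^3·s^3 = 263666.
Moment sums: Σs^2·g = 67558, Σs^3·g = 543234.
So XᵀX·[a, b]ᵀ = Xᵀg: [[4274, 32736]; [32736, 263666]]·[a, b]ᵀ = [67558, 543234]ᵀ.
det = 4274·263666 − 32736² = 55262788.
a = (67558·263666 − 32736·543234)/55262788 = 7359851/13815697; b = (4274·543234 − 32736·67558)/55262788 = 27550857/13815697.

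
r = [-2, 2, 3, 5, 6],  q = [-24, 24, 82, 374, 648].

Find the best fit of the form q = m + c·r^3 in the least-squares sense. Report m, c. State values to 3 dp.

m = 0.200, c = 2.997

Compute the Gram sums: Σ1 = 5, Σr^3 = 368, Σr^3·r^3 = 63138.
Moment sums: Σq = 1104, Σr^3·q = 189316.
AᵀA·[m, c]ᵀ = Aᵀq becomes [[5, 368]; [368, 63138]]·[m, c]ᵀ = [1104, 189316]ᵀ.
Determinant 5·63138 − 368² = 180266.
m = (1104·63138 − 368·189316)/180266 = 18032/90133; c = (5·189316 − 368·1104)/180266 = 270154/90133.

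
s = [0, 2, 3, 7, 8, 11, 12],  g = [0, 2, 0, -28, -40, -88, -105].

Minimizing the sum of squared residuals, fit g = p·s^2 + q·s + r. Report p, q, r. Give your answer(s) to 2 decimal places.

With design matrix X, XᵀX = [[41971, 3949, 391]; [3949, 391, 43]; [391, 43, 7]] and Xᵀg = [-29692, -2740, -259]ᵀ.
Inverting the 3×3 Gram matrix, [p, q, r]ᵀ = [-59785/62258, 165237/62258, 1489/4447]ᵀ.

p = -0.96, q = 2.65, r = 0.33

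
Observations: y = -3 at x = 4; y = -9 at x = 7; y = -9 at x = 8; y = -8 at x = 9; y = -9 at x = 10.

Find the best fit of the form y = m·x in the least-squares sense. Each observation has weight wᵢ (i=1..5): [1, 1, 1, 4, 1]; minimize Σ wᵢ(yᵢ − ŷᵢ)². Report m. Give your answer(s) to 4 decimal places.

m = -0.9494

Compute the Gram sums: Σwᵢ·x·x = 553.
Right-hand side: Σwᵢ·x·y = -525.
Hence m = -525 / 553 ≈ -0.949367.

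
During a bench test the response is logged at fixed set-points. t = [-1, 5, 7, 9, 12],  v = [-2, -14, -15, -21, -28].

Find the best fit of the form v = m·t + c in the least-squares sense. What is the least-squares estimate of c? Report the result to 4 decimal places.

c = -3.4958

Normal-equation sums: Σt·t = 300, Σt = 32, Σ1 = 5.
And Σt·v = -698, Σv = -80.
Normal equations: [[300, 32]; [32, 5]]·[m, c]ᵀ = [-698, -80]ᵀ.
Eliminating c: 5·(row 1) − 32·(row 2) gives 476·m = 5·(-698) − 32·(-80) = -930, so m = -465/238.
Then c = ((-80) − 32·(-465/238))/5 = -416/119.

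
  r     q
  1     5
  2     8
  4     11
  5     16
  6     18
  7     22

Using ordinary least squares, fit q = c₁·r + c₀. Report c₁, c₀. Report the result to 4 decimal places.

Normal-equation sums: Σr·r = 131, Σr = 25, Σ1 = 6.
For Xᵀq: Σr·q = 407, Σq = 80.
XᵀX·[c₁, c₀]ᵀ = Xᵀq becomes [[131, 25]; [25, 6]]·[c₁, c₀]ᵀ = [407, 80]ᵀ.
Eliminating c₀: 6·(row 1) − 25·(row 2) gives 161·c₁ = 6·407 − 25·80 = 442, so c₁ = 442/161.
Then c₀ = (80 − 25·(442/161))/6 = 305/161.

c₁ = 2.7453, c₀ = 1.8944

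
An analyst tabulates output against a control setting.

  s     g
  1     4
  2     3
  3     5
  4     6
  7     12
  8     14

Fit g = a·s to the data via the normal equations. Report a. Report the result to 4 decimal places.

a = 1.7133

Sums needed: Σs·s = 143.
Right-hand side: Σs·g = 245.
So XᵀX·[a]ᵀ = Xᵀg: [[143]]·[a]ᵀ = [245]ᵀ.
a = 245/143 = 1.71329.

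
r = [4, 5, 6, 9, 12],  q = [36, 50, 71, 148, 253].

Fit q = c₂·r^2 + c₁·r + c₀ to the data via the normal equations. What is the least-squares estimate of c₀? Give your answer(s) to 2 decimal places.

c₀ = 2.33

From the data, Σr^2·r^2 = 29474, Σr^2·r = 2862, Σr^2 = 302, Σr·r = 302, Σr = 36, Σ1 = 5.
And Σr^2·q = 52802, Σr·q = 5188, Σq = 558.
MᵀM·[c₂, c₁, c₀]ᵀ = Mᵀq becomes [[29474, 2862, 302]; [2862, 302, 36]; [302, 36, 5]]·[c₂, c₁, c₀]ᵀ = [52802, 5188, 558]ᵀ.
Inverting the 3×3 Gram matrix, [c₂, c₁, c₀]ᵀ = [15827/9984, 6251/3328, 11621/4992]ᵀ.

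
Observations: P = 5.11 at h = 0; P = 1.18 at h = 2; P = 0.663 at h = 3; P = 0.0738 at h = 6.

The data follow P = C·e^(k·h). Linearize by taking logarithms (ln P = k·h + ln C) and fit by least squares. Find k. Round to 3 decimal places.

k = -0.703

Let Y = ln P. Fitting Y = k·h + ln C by least squares:
Σh = 11.0000, Σ(h)² = 49.0000, Σln P = -1.2207, Σh·ln P = -16.5403.
Equations: 49.0000·k + 11.0000·ln C = -16.5403;  11.0000·k + 4·ln C = -1.2207.
Solving (det = 75.0000): k = -0.70312, ln C = 1.62841.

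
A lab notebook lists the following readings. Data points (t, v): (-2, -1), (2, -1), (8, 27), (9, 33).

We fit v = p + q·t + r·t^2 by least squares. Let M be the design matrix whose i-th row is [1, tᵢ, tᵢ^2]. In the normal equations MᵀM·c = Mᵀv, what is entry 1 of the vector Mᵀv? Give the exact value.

Entry 1 ↔ basis 1, so (Mᵀv)_{1} = Σᵢ vᵢ = (1)·(-1) + (1)·(-1) + (1)·(27) + (1)·(33) = 58.

58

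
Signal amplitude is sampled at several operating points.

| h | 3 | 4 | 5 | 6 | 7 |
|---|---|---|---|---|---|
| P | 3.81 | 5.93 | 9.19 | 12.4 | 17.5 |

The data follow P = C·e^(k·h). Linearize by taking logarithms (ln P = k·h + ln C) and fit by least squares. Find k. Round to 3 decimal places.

k = 0.379

Let Y = ln P. Fitting Y = k·h + ln C by least squares:
Σh = 25.0000, Σ(h)² = 135.0000, Σln P = 10.7157, Σh·ln P = 57.3651.
Equations: 135.0000·k + 25.0000·ln C = 57.3651;  25.0000·k + 5·ln C = 10.7157.
Slope k = (n·Σh·ln P − Σh·Σln P)/(n·Σ(h)² − (Σh)²) = (5·57.3651 − 25.0000·10.7157)/50.0000 = 0.37868; ln C = (Σln P − k·Σh)/n = 0.24973.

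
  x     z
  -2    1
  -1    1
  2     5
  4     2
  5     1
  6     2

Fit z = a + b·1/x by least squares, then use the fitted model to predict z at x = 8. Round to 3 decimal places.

Compute the Gram sums: Σ1 = 6, Σ1/x = -23/60, Σ1/x·1/x = 5869/3600.
Right-hand side: Σz = 12, Σ1/x·z = 61/30.
Normal equations: [[6, -23/60]; [-23/60, 5869/3600]]·[a, b]ᵀ = [12, 61/30]ᵀ.
det = 6·(5869/3600) − (-23/60)² = 6937/720.
a = (12·(5869/3600) − (-23/60)·(61/30))/(6937/720) = 10462/4955; b = (6·(61/30) − (-23/60)·12)/(6937/720) = 1728/991.
At x = 8: ẑ = (10462/4955)·(1) + (1728/991)·(1/8) = 11542/4955.

ẑ = 2.329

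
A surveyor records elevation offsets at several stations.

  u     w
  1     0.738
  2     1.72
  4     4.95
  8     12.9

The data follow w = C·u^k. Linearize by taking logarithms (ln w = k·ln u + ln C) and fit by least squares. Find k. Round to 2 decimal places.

Let Y = ln w. Fitting Y = k·ln u + ln C by least squares:
XᵀX = [[6.7263, 4.1589]; [4.1589, 4]], rhs = [7.9107, 4.3951]ᵀ  (here Σln u = 4.1589, Σ(ln u)² = 6.7263, Σln w = 4.3951, Σln u·ln w = 7.9107).
Slope k = (n·Σln u·ln w − Σln u·Σln w)/(n·Σ(ln u)² − (Σln u)²) = (4·7.9107 − 4.1589·4.3951)/9.6091 = 1.39078; ln C = (Σln w − k·Σln u)/n = -0.34725.

k = 1.39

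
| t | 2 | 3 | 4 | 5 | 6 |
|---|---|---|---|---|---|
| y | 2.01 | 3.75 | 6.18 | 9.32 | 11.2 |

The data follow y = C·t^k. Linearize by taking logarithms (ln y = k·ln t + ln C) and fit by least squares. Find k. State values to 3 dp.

With ln yᵢ as the transformed response and ln tᵢ as the regressor:
XᵀX = [[9.4099, 6.5793]; [6.5793, 5]], rhs = [12.3822, 8.4893]ᵀ  (here Σln t = 6.5793, Σ(ln t)² = 9.4099, Σln y = 8.4893, Σln t·ln y = 12.3822).
Slope k = (n·Σln t·ln y − Σln t·Σln y)/(n·Σ(ln t)² − (Σln t)²) = (5·12.3822 − 6.5793·8.4893)/3.7630 = 1.60979; ln C = (Σln y − k·Σln t)/n = -0.42039.

k = 1.610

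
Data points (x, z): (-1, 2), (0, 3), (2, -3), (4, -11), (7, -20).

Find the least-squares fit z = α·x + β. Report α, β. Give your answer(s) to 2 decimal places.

The normal system AᵀA·[α, β]ᵀ = Aᵀz is [[70, 12]; [12, 5]]·[α, β]ᵀ = [-192, -29]ᵀ.
Determinant 70·5 − 12² = 206.
α = ((-192)·5 − 12·(-29))/206 = -306/103; β = (70·(-29) − 12·(-192))/206 = 137/103.

α = -2.97, β = 1.33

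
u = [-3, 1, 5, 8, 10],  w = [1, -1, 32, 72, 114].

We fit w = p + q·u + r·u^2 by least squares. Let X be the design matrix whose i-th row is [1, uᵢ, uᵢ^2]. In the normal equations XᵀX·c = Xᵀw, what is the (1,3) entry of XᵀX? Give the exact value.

Row 1 ↔ basis 1, column 3 ↔ basis u^2, so (XᵀX)_{1,3} = Σᵢ u^2 = (1)·(9) + (1)·(1) + (1)·(25) + (1)·(64) + (1)·(100) = 199.

199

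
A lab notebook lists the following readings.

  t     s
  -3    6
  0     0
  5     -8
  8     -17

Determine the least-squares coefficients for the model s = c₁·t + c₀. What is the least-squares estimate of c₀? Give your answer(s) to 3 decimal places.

c₀ = 0.267

AᵀA·[c₁, c₀]ᵀ = Aᵀs reads: 98·c₁ + 10·c₀ = -194;  10·c₁ + 4·c₀ = -19.
(Σt·t = 98, Σt = 10, Σ1 = 4, Σt·s = -194, Σs = -19.)
Eliminating c₀: 4·(row 1) − 10·(row 2) gives 292·c₁ = 4·(-194) − 10·(-19) = -586, so c₁ = -293/146.
Then c₀ = ((-19) − 10·(-293/146))/4 = 39/146.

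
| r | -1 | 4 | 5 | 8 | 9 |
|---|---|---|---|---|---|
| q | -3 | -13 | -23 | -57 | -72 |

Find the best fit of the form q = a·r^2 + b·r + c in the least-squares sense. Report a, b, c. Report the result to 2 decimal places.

a = -0.94, b = 0.59, c = -1.38

XᵀX·[a, b, c]ᵀ = Xᵀq reads: 11539·a + 1429·b + 187·c = -10266;  1429·a + 187·b + 25·c = -1268;  187·a + 25·b + 5·c = -168.
(Σr^2·r^2 = 11539, Σr^2·r = 1429, Σr^2 = 187, Σr·r = 187, Σr = 25, Σ1 = 5, Σr^2·q = -10266, Σr·q = -1268, Σq = -168.)
Solving the 3×3 system (Gaussian elimination) gives a = -44377/47208, b = 27697/47208, c = -1547/1124.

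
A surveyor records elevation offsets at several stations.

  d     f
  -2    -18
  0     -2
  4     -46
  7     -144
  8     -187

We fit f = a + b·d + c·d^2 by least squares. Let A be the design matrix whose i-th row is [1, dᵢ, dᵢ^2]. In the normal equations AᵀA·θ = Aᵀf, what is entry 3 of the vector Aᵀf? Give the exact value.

Entry 3 ↔ basis d^2, so (Aᵀf)_{3} = Σᵢ (d^2)·fᵢ = (4)·(-18) + (0)·(-2) + (16)·(-46) + (49)·(-144) + (64)·(-187) = -19832.

-19832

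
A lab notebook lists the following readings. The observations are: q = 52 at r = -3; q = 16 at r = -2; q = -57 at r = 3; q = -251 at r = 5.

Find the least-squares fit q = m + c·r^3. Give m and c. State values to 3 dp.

From the data, Σ1 = 4, Σr^3 = 117, Σr^3·r^3 = 17147.
Moment sums: Σq = -240, Σr^3·q = -34446.
Eliminating c: 17147·(row 1) − 117·(row 2) gives 54899·m = 17147·(-240) − 117·(-34446) = -85098, so m = -6546/4223.
Then c = ((-34446) − 117·(-6546/4223))/17147 = -109704/54899.

m = -1.550, c = -1.998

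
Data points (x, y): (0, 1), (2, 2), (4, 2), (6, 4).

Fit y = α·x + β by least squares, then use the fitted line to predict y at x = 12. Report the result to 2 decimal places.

Setting ∂/∂α … = 0 gives: 56·α + 12·β = 36;  12·α + 4·β = 9.
(Σx·x = 56, Σx = 12, Σ1 = 4, Σx·y = 36, Σy = 9.)
Eliminating β: 4·(row 1) − 12·(row 2) gives 80·α = 4·36 − 12·9 = 36, so α = 9/20.
Then β = (9 − 12·(9/20))/4 = 9/10.
At x = 12: ŷ = (9/20)·(12) + (9/10)·(1) = 63/10.

ŷ = 6.30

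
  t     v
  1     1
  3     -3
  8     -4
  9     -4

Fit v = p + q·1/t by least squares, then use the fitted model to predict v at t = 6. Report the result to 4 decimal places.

With design matrix X, XᵀX = [[4, 113/72]; [113/72, 5905/5184]] and Xᵀv = [-10, -17/18]ᵀ.
Eliminating q: (5905/5184)·(row 1) − (113/72)·(row 2) gives (3617/1728)·p = (5905/5184)·(-10) − (113/72)·(-17/18) = -8561/864, so p = -17122/3617.
Then q = ((-17/18) − (113/72)·(-17122/3617))/(5905/5184) = 20592/3617.
At t = 6: v̂ = (-17122/3617)·(1) + (20592/3617)·(1/6) = -13690/3617.

v̂ = -3.7849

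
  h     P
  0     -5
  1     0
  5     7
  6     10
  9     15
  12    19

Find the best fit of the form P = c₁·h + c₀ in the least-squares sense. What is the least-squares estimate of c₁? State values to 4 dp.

c₁ = 1.9431

Setting ∂/∂c₁ … = 0 gives: 287·c₁ + 33·c₀ = 458;  33·c₁ + 6·c₀ = 46.
Eliminating c₀: 6·(row 1) − 33·(row 2) gives 633·c₁ = 6·458 − 33·46 = 1230, so c₁ = 410/211.
Then c₀ = (46 − 33·(410/211))/6 = -1912/633.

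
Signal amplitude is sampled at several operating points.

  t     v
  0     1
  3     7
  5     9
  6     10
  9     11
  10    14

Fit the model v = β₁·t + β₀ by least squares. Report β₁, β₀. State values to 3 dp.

Forming AᵀA = [[251, 33]; [33, 6]] and Aᵀv = [365, 52]ᵀ gives AᵀA·[β₁, β₀]ᵀ = Aᵀv.
Determinant 251·6 − 33² = 417.
β₁ = (365·6 − 33·52)/417 = 158/139; β₀ = (251·52 − 33·365)/417 = 1007/417.

β₁ = 1.137, β₀ = 2.415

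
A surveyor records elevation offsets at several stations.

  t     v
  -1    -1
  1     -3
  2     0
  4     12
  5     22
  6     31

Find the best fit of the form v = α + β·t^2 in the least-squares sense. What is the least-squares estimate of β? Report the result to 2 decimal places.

β = 0.96

The normal system MᵀM·[α, β]ᵀ = Mᵀv is [[6, 83]; [83, 2195]]·[α, β]ᵀ = [61, 1854]ᵀ.
Δ = 6·2195 − 83² = 6281.
α = (61·2195 − 83·1854)/6281 = -1817/571; β = (6·1854 − 83·61)/6281 = 551/571.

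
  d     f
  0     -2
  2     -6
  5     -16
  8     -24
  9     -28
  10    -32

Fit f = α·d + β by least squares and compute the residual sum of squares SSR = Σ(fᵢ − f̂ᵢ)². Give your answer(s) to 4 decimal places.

SSR = 4.0000

Compute the Gram sums: Σd·d = 274, Σd = 34, Σ1 = 6.
Right-hand side: Σd·f = -856, Σf = -108.
So MᵀM·[α, β]ᵀ = Mᵀf: [[274, 34]; [34, 6]]·[α, β]ᵀ = [-856, -108]ᵀ.
Determinant 274·6 − 34² = 488.
α = ((-856)·6 − 34·(-108))/488 = -3; β = (274·(-108) − 34·(-856))/488 = -1.
Residuals: -1, 1, 0, 1, 0, -1; SSR = 4.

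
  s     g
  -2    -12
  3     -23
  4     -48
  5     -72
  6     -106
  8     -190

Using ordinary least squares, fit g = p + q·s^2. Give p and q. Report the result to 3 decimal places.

Setting ∂/∂p … = 0 gives: 6·p + 154·q = -451;  154·p + 6370·q = -18799.
Δ = 6·6370 − 154² = 14504.
p = ((-451)·6370 − 154·(-18799))/14504 = 396/259; q = (6·(-18799) − 154·(-451))/14504 = -10835/3626.

p = 1.529, q = -2.988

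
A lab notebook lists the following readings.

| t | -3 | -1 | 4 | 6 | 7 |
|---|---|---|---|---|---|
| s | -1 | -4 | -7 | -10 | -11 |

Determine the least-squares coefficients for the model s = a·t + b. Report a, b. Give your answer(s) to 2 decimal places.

a = -0.94, b = -4.17

From the data, Σt·t = 111, Σt = 13, Σ1 = 5.
And Σt·s = -158, Σs = -33.
Normal equations: [[111, 13]; [13, 5]]·[a, b]ᵀ = [-158, -33]ᵀ.
det = 111·5 − 13² = 386.
a = ((-158)·5 − 13·(-33))/386 = -361/386; b = (111·(-33) − 13·(-158))/386 = -1609/386.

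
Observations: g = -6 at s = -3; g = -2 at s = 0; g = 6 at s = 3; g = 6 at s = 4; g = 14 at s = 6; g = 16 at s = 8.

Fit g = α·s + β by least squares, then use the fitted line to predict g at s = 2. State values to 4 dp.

With design matrix X, XᵀX = [[134, 18]; [18, 6]] and Xᵀg = [272, 34]ᵀ.
Determinant 134·6 − 18² = 480.
α = (272·6 − 18·34)/480 = 17/8; β = (134·34 − 18·272)/480 = -17/24.
At s = 2: ĝ = (17/8)·(2) + (-17/24)·(1) = 85/24.

ĝ = 3.5417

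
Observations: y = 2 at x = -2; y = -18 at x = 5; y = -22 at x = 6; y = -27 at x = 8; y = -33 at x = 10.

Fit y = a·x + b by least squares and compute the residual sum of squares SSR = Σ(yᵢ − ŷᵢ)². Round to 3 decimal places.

Sums needed: Σx·x = 229, Σx = 27, Σ1 = 5.
And Σx·y = -772, Σy = -98.
Normal equations: [[229, 27]; [27, 5]]·[a, b]ᵀ = [-772, -98]ᵀ.
Eliminating b: 5·(row 1) − 27·(row 2) gives 416·a = 5·(-772) − 27·(-98) = -1214, so a = -607/208.
Then b = ((-98) − 27·(-607/208))/5 = -799/208.
Residuals: 1/208, 45/104, -135/208, 3/16, 5/208; SSR = 67/104.

SSR = 0.644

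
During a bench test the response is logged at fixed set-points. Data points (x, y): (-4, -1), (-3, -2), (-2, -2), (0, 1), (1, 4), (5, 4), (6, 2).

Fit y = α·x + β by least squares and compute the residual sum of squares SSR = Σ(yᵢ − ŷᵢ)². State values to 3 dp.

SSR = 15.783

The normal system AᵀA·[α, β]ᵀ = Aᵀy is [[91, 3]; [3, 7]]·[α, β]ᵀ = [50, 6]ᵀ.
Eliminating β: 7·(row 1) − 3·(row 2) gives 628·α = 7·50 − 3·6 = 332, so α = 83/157.
Then β = (6 − 3·(83/157))/7 = 99/157.
Residuals: 76/157, -164/157, -247/157, 58/157, 446/157, 114/157, -283/157; SSR = 2478/157.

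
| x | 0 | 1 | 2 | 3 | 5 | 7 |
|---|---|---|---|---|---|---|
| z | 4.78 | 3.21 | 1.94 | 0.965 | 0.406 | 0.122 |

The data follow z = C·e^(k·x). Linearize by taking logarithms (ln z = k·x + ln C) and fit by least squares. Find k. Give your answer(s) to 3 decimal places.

k = -0.527

Linearized form: ln z = k·x + ln C. From the 6 transformed points,
Σx = 18.0000, Σ(x)² = 88.0000, Σln z = 0.3526, Σx·ln z = -16.8484.
Equations: 88.0000·k + 18.0000·ln C = -16.8484;  18.0000·k + 6·ln C = 0.3526.
Slope k = (n·Σx·ln z − Σx·Σln z)/(n·Σ(x)² − (Σx)²) = (6·-16.8484 − 18.0000·0.3526)/204.0000 = -0.52666; ln C = (Σln z − k·Σx)/n = 1.63874.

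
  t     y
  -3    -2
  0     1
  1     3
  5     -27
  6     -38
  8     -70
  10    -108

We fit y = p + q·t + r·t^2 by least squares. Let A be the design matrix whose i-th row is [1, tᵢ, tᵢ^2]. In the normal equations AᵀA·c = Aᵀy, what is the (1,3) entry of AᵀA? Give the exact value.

Row 1 ↔ basis 1, column 3 ↔ basis t^2, so (AᵀA)_{1,3} = Σᵢ t^2 = (1)·(9) + (1)·(0) + (1)·(1) + (1)·(25) + (1)·(36) + (1)·(64) + (1)·(100) = 235.

235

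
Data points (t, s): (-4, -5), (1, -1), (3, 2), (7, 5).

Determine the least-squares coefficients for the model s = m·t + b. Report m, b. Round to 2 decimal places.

Compute the Gram sums: Σt·t = 75, Σt = 7, Σ1 = 4.
Moment sums: Σt·s = 60, Σs = 1.
So MᵀM·[m, b]ᵀ = Mᵀs: [[75, 7]; [7, 4]]·[m, b]ᵀ = [60, 1]ᵀ.
Eliminating b: 4·(row 1) − 7·(row 2) gives 251·m = 4·60 − 7·1 = 233, so m = 233/251.
Then b = (1 − 7·(233/251))/4 = -345/251.

m = 0.93, b = -1.37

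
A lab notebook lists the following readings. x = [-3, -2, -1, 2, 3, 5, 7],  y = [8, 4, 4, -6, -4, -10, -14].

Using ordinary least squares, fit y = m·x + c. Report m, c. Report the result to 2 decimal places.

m = -2.15, c = 0.80

Sums needed: Σx·x = 101, Σx = 11, Σ1 = 7.
Right-hand side: Σx·y = -208, Σy = -18.
Normal equations: [[101, 11]; [11, 7]]·[m, c]ᵀ = [-208, -18]ᵀ.
Δ = 101·7 − 11² = 586.
m = ((-208)·7 − 11·(-18))/586 = -629/293; c = (101·(-18) − 11·(-208))/586 = 235/293.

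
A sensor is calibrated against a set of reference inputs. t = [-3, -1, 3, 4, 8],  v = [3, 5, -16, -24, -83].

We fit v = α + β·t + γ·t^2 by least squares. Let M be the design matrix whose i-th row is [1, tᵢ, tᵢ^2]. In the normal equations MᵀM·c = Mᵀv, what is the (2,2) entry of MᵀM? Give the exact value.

Row 2 ↔ basis t, column 2 ↔ basis t, so (MᵀM)_{2,2} = Σᵢ (t)·(t) = (-3)·(-3) + (-1)·(-1) + (3)·(3) + (4)·(4) + (8)·(8) = 99.

99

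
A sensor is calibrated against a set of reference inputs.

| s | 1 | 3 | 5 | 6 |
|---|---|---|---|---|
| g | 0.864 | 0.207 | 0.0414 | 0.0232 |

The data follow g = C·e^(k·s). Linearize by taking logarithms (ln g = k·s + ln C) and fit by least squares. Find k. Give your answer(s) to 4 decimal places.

Let Y = ln g. Fitting Y = k·s + ln C by least squares:
Σs = 15.0000, Σ(s)² = 71.0000, Σln g = -8.6693, Σs·ln g = -43.3753.
Normal system: [[71.0000, 15.0000]; [15.0000, 4]]·[k, ln C]ᵀ = [-43.3753, -8.6693]ᵀ.
Slope k = (n·Σs·ln g − Σs·Σln g)/(n·Σ(s)² − (Σs)²) = (4·-43.3753 − 15.0000·-8.6693)/59.0000 = -0.73664; ln C = (Σln g − k·Σs)/n = 0.59507.

k = -0.7366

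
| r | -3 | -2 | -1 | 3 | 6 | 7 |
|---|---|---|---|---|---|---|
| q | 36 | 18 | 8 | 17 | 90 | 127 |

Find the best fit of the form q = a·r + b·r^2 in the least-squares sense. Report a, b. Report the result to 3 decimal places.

a = -3.132, b = 3.030

The normal system AᵀA·[a, b]ᵀ = Aᵀq is [[108, 550]; [550, 3876]]·[a, b]ᵀ = [1328, 10020]ᵀ.
Determinant 108·3876 − 550² = 116108.
a = (1328·3876 − 550·10020)/116108 = -90918/29027; b = (108·10020 − 550·1328)/116108 = 87940/29027.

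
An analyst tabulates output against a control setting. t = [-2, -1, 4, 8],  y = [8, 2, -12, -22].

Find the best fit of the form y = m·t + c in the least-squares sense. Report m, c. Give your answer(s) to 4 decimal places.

m = -2.9035, c = 0.5328

XᵀX·[m, c]ᵀ = Xᵀy reads: 85·m + 9·c = -242;  9·m + 4·c = -24.
(Σt·t = 85, Σt = 9, Σ1 = 4, Σt·y = -242, Σy = -24.)
Δ = 85·4 − 9² = 259.
m = ((-242)·4 − 9·(-24))/259 = -752/259; c = (85·(-24) − 9·(-242))/259 = 138/259.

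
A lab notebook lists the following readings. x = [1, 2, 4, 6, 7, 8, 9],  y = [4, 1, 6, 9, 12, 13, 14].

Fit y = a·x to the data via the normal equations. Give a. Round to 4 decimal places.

a = 1.5857

Entries of MᵀM: Σx·x = 251.
Moment sums: Σx·y = 398.
So MᵀM·[a]ᵀ = Mᵀy: [[251]]·[a]ᵀ = [398]ᵀ.
a = 398/251 = 1.58566.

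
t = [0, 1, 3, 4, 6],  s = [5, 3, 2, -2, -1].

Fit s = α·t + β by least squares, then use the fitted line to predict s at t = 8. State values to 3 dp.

ŝ = -4.211

Compute the Gram sums: Σt·t = 62, Σt = 14, Σ1 = 5.
Moment sums: Σt·s = -5, Σs = 7.
Normal equations: [[62, 14]; [14, 5]]·[α, β]ᵀ = [-5, 7]ᵀ.
det = 62·5 − 14² = 114.
α = ((-5)·5 − 14·7)/114 = -41/38; β = (62·7 − 14·(-5))/114 = 84/19.
At t = 8: ŝ = (-41/38)·(8) + (84/19)·(1) = -80/19.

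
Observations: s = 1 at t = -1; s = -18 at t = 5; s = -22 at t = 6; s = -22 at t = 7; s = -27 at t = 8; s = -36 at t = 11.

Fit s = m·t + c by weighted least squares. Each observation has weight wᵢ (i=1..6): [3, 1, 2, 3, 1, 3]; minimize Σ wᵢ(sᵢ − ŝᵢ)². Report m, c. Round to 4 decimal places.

Forming XᵀWX = [[674, 76]; [76, 13]] and XᵀWs = [-2223, -260]ᵀ gives XᵀWX·[m, c]ᵀ = XᵀWs.
det = 674·13 − 76² = 2986.
m = ((-2223)·13 − 76·(-260))/2986 = -9139/2986; c = (674·(-260) − 76·(-2223))/2986 = -3146/1493.

m = -3.0606, c = -2.1072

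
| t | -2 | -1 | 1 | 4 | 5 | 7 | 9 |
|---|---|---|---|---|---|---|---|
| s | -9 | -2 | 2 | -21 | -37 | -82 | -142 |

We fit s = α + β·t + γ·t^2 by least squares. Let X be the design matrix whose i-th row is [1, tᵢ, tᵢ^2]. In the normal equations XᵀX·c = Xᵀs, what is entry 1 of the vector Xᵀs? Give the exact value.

-291

Entry 1 ↔ basis 1, so (Xᵀs)_{1} = Σᵢ sᵢ = (1)·(-9) + (1)·(-2) + (1)·(2) + (1)·(-21) + (1)·(-37) + (1)·(-82) + (1)·(-142) = -291.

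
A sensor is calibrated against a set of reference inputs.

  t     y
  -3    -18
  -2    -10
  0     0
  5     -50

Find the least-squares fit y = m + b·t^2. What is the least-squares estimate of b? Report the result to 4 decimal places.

b = -1.9695

From the data, Σ1 = 4, Σt^2 = 38, Σt^2·t^2 = 722.
For Mᵀy: Σy = -78, Σt^2·y = -1452.
So MᵀM·[m, b]ᵀ = Mᵀy: [[4, 38]; [38, 722]]·[m, b]ᵀ = [-78, -1452]ᵀ.
det = 4·722 − 38² = 1444.
m = ((-78)·722 − 38·(-1452))/1444 = -15/19; b = (4·(-1452) − 38·(-78))/1444 = -711/361.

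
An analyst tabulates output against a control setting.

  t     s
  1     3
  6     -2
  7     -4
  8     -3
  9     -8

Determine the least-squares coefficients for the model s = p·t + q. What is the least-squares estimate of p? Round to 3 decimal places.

p = -1.191

Sums needed: Σt·t = 231, Σt = 31, Σ1 = 5.
Moment sums: Σt·s = -133, Σs = -14.
Determinant 231·5 − 31² = 194.
p = ((-133)·5 − 31·(-14))/194 = -231/194; q = (231·(-14) − 31·(-133))/194 = 889/194.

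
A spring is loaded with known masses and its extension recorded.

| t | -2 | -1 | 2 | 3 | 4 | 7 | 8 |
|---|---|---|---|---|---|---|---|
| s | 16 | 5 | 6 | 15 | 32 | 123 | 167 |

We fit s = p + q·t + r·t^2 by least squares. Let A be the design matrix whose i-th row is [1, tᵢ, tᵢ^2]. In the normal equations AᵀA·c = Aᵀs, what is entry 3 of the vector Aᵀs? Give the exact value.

17455

Entry 3 ↔ basis t^2, so (Aᵀs)_{3} = Σᵢ (t^2)·sᵢ = (4)·(16) + (1)·(5) + (4)·(6) + (9)·(15) + (16)·(32) + (49)·(123) + (64)·(167) = 17455.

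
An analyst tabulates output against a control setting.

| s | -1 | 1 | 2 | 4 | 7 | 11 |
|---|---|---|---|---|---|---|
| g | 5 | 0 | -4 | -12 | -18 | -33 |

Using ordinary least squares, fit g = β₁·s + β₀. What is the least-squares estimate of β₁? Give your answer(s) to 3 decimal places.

β₁ = -3.146

Normal-equation sums: Σs·s = 192, Σs = 24, Σ1 = 6.
For Xᵀg: Σs·g = -550, Σg = -62.
det = 192·6 − 24² = 576.
β₁ = ((-550)·6 − 24·(-62))/576 = -151/48; β₀ = (192·(-62) − 24·(-550))/576 = 9/4.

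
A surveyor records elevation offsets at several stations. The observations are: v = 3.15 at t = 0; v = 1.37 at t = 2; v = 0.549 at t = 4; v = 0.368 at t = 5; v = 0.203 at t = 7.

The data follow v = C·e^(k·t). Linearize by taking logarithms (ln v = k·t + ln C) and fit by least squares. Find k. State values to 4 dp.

k = -0.4005

Linearized form: ln v = k·t + ln C. From the 5 transformed points,
Over the data: Σt = 18.0000, Σ(t)² = 94.0000, Σln v = -1.7317, Σt·ln v = -17.9292.
Normal system: [[94.0000, 18.0000]; [18.0000, 5]]·[k, ln C]ᵀ = [-17.9292, -1.7317]ᵀ.
Solving (det = 146.0000): k = -0.40052, ln C = 1.09554.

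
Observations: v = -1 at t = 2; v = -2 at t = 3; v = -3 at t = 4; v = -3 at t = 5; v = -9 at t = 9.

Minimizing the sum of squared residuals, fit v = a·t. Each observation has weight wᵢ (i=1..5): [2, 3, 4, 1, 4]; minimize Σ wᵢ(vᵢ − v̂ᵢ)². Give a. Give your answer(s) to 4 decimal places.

Compute the Gram sums: Σwᵢ·t·t = 448.
Right-hand side: Σwᵢ·t·v = -409.
So XᵀWX·[a]ᵀ = XᵀWv: [[448]]·[a]ᵀ = [-409]ᵀ.
Hence a = -409 / 448 ≈ -0.912946.

a = -0.9129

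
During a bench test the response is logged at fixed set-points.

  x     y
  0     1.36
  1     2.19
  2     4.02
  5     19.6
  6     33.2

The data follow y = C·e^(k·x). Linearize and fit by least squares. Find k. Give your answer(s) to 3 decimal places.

k = 0.536

Linearized form: ln y = k·x + ln C. From the 5 transformed points,
Σx = 14.0000, Σ(x)² = 66.0000, Σln y = 8.9607, Σx·ln y = 39.4594.
Equations: 66.0000·k + 14.0000·ln C = 39.4594;  14.0000·k + 5·ln C = 8.9607.
Slope k = (n·Σx·ln y − Σx·Σln y)/(n·Σ(x)² − (Σx)²) = (5·39.4594 − 14.0000·8.9607)/134.0000 = 0.53617; ln C = (Σln y − k·Σx)/n = 0.29088.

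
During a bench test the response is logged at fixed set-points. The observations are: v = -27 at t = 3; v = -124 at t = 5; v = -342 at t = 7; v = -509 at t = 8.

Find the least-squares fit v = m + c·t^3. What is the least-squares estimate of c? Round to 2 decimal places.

MᵀM·[m, c]ᵀ = Mᵀv reads: 4·m + 1007·c = -1002;  1007·m + 396147·c = -394143.
(Σ1 = 4, Σt^3 = 1007, Σt^3·t^3 = 396147, Σv = -1002, Σt^3·v = -394143.)
det = 4·396147 − 1007² = 570539.
m = ((-1002)·396147 − 1007·(-394143))/570539 = -37293/570539; c = (4·(-394143) − 1007·(-1002))/570539 = -567558/570539.

c = -0.99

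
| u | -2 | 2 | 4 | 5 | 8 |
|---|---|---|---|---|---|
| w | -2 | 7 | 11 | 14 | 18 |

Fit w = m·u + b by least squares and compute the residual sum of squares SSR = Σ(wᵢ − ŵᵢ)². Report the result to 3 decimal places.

SSR = 2.696

Setting ∂/∂m … = 0 gives: 113·m + 17·b = 276;  17·m + 5·b = 48.
(Σu·u = 113, Σu = 17, Σ1 = 5, Σu·w = 276, Σw = 48.)
Δ = 113·5 − 17² = 276.
m = (276·5 − 17·48)/276 = 47/23; b = (113·48 − 17·276)/276 = 61/23.
Residuals: -13/23, 6/23, 4/23, 26/23, -1; SSR = 62/23.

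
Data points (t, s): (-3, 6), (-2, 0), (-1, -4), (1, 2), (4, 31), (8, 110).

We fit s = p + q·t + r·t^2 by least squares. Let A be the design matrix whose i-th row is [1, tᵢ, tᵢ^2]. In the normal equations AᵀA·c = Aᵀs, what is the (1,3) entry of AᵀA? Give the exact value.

95

Row 1 ↔ basis 1, column 3 ↔ basis t^2, so (AᵀA)_{1,3} = Σᵢ t^2 = (1)·(9) + (1)·(4) + (1)·(1) + (1)·(1) + (1)·(16) + (1)·(64) = 95.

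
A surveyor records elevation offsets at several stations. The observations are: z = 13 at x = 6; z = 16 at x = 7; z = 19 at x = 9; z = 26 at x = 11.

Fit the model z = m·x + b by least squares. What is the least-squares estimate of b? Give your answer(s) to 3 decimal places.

Setting ∂/∂m … = 0 gives: 287·m + 33·b = 647;  33·m + 4·b = 74.
det = 287·4 − 33² = 59.
m = (647·4 − 33·74)/59 = 146/59; b = (287·74 − 33·647)/59 = -113/59.

b = -1.915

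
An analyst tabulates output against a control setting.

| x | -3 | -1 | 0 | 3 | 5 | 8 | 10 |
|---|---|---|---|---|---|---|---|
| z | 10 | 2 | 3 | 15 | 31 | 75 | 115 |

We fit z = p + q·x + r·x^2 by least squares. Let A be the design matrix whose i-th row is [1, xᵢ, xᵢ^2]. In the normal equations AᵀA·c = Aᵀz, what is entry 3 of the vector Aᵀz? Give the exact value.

Entry 3 ↔ basis x^2, so (Aᵀz)_{3} = Σᵢ (x^2)·zᵢ = (9)·(10) + (1)·(2) + (0)·(3) + (9)·(15) + (25)·(31) + (64)·(75) + (100)·(115) = 17302.

17302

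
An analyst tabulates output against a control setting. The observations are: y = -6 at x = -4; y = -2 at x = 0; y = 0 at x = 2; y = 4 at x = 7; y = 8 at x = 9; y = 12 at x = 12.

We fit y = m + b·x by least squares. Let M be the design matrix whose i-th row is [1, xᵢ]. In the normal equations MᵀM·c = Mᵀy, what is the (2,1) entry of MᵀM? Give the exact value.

26

Row 2 ↔ basis x, column 1 ↔ basis 1, so (MᵀM)_{2,1} = Σᵢ x = (-4)·(1) + (0)·(1) + (2)·(1) + (7)·(1) + (9)·(1) + (12)·(1) = 26.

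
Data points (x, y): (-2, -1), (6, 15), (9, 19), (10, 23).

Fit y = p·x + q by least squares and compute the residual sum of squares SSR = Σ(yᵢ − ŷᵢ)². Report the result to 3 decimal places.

Forming AᵀA = [[221, 23]; [23, 4]] and Aᵀy = [493, 56]ᵀ gives AᵀA·[p, q]ᵀ = Aᵀy.
Eliminating q: 4·(row 1) − 23·(row 2) gives 355·p = 4·493 − 23·56 = 684, so p = 684/355.
Then q = (56 − 23·(684/355))/4 = 1037/355.
Residuals: -24/355, 184/355, -448/355, 288/355; SSR = 896/355.

SSR = 2.524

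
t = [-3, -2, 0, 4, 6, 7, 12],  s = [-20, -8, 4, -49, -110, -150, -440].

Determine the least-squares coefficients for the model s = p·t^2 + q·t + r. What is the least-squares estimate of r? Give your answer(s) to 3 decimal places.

r = 3.364

Forming MᵀM = [[24786, 2316, 258]; [2316, 258, 24]; [258, 24, 7]] and Mᵀs = [-75666, -7110, -773]ᵀ gives MᵀM·[p, q, r]ᵀ = Mᵀs.
Row-reducing yields p = -74108/24709, q = -117087/123545, r = 415589/123545.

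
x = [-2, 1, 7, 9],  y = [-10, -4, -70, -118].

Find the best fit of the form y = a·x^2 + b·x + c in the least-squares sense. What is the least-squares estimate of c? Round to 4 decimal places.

c = -2.6608

The normal system AᵀA·[a, b, c]ᵀ = Aᵀy is [[8979, 1065, 135]; [1065, 135, 15]; [135, 15, 4]]·[a, b, c]ᵀ = [-13032, -1536, -202]ᵀ.
Row-reducing yields a = -1209/802, b = 3249/4010, c = -1067/401.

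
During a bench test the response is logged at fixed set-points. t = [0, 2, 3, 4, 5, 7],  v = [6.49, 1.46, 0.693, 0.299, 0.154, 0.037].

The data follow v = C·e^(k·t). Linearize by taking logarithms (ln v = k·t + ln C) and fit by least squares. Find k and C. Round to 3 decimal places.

k = -0.742, C = 6.341

Let Y = ln v. Fitting Y = k·t + ln C by least squares:
Over the data: Σt = 21.0000, Σ(t)² = 103.0000, Σln v = -4.4930, Σt·ln v = -37.6044.
Normal system: [[103.0000, 21.0000]; [21.0000, 6]]·[k, ln C]ᵀ = [-37.6044, -4.4930]ᵀ.
Δ = 103.0000·6 − (21.0000)² = 177.0000; k = (-37.6044·6 − 21.0000·-4.4930)/177.0000 = -0.74166, ln C = (103.0000·-4.4930 − 21.0000·-37.6044)/177.0000 = 1.84698, so C = exp(1.84698) = 6.34067.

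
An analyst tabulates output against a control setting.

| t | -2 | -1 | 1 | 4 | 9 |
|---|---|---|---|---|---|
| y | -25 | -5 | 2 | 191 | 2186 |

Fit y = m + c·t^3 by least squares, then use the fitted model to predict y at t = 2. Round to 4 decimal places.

With design matrix M, MᵀM = [[5, 785]; [785, 535603]] and Mᵀy = [2349, 1606025]ᵀ.
Δ = 5·535603 − 785² = 2061790.
m = (2349·535603 − 785·1606025)/2061790 = -1299089/1030895; c = (5·1606025 − 785·2349)/2061790 = 618616/206179.
At t = 2: ŷ = (-1299089/1030895)·(1) + (618616/206179)·(8) = 23445551/1030895.

ŷ = 22.7429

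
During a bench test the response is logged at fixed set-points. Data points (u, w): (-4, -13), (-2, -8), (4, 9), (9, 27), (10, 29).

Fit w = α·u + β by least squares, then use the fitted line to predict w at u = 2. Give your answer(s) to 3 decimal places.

ŵ = 4.514

From the data, Σu·u = 217, Σu = 17, Σ1 = 5.
And Σu·w = 637, Σw = 44.
So MᵀM·[α, β]ᵀ = Mᵀw: [[217, 17]; [17, 5]]·[α, β]ᵀ = [637, 44]ᵀ.
det = 217·5 − 17² = 796.
α = (637·5 − 17·44)/796 = 2437/796; β = (217·44 − 17·637)/796 = -1281/796.
At u = 2: ŵ = (2437/796)·(2) + (-1281/796)·(1) = 3593/796.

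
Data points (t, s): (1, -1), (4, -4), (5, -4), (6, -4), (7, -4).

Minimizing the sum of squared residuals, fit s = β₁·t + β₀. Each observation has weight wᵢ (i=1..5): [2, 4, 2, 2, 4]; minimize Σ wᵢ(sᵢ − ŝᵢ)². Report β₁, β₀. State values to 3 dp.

Sums needed: Σwᵢ·t·t = 384, Σwᵢ·t = 68, Σwᵢ·1 = 14.
And Σwᵢ·t·s = -266, Σwᵢ·s = -50.
XᵀWX·[β₁, β₀]ᵀ = XᵀWs becomes [[384, 68]; [68, 14]]·[β₁, β₀]ᵀ = [-266, -50]ᵀ.
det = 384·14 − 68² = 752.
β₁ = ((-266)·14 − 68·(-50))/752 = -81/188; β₀ = (384·(-50) − 68·(-266))/752 = -139/94.

β₁ = -0.431, β₀ = -1.479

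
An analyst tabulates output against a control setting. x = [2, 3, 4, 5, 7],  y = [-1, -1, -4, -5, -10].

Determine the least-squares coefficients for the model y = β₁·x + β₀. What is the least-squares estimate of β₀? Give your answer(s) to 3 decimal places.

β₀ = 3.689

From the data, Σx·x = 103, Σx = 21, Σ1 = 5.
Right-hand side: Σx·y = -116, Σy = -21.
So MᵀM·[β₁, β₀]ᵀ = Mᵀy: [[103, 21]; [21, 5]]·[β₁, β₀]ᵀ = [-116, -21]ᵀ.
Determinant 103·5 − 21² = 74.
β₁ = ((-116)·5 − 21·(-21))/74 = -139/74; β₀ = (103·(-21) − 21·(-116))/74 = 273/74.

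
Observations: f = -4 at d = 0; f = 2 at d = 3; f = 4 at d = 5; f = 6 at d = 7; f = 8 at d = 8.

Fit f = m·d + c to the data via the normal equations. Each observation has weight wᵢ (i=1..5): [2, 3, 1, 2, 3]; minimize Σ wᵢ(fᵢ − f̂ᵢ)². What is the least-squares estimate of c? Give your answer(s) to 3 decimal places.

c = -3.149

Forming AᵀWA = [[342, 52]; [52, 11]] and AᵀWf = [314, 38]ᵀ gives AᵀWA·[m, c]ᵀ = AᵀWf.
Δ = 342·11 − 52² = 1058.
m = (314·11 − 52·38)/1058 = 739/529; c = (342·38 − 52·314)/1058 = -1666/529.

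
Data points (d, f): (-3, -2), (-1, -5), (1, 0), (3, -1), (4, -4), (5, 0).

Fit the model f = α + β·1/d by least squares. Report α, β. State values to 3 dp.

α = -2.171, β = 2.284

Forming AᵀA = [[6, 9/20]; [9/20, 8369/3600]] and Aᵀf = [-12, 13/3]ᵀ gives AᵀA·[α, β]ᵀ = Aᵀf.
det = 6·(8369/3600) − (9/20)² = 3299/240.
α = ((-12)·(8369/3600) − (9/20)·(13/3))/(3299/240) = -35816/16495; β = (6·(13/3) − (9/20)·(-12))/(3299/240) = 7536/3299.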